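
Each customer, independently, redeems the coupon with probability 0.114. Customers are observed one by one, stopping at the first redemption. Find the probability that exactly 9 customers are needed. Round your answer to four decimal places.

Geometric (trials to first success), p = 0.114.
P(Y = 9) = (1−p)^8 · p = 0.37973 · 0.114 = 0.043289

0.0433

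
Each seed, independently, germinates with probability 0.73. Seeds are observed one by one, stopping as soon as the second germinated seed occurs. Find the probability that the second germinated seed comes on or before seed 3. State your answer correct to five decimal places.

Finishing within 3 seeds ⇔ at least 2 successes in the first 3. With X ~ Binomial(3, 0.73), P(Y ≤ 3) = 1 − P(X ≤ 1).
  k=0: C(3,0)·0.73^0·0.27^3 = 0.0196830
  k=1: C(3,1)·0.73^1·0.27^2 = 0.1596510
1 − 0.1793340 = 0.8206660

0.82067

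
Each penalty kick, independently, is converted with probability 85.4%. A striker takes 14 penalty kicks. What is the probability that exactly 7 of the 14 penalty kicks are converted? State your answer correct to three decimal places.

0.002

X ~ Binomial(n=14, p=0.854).
P(X=7) = C(14,7) · p^7 · (1−p)^7
= 3432 · 0.33129 · 1.4141e-06 = 0.00161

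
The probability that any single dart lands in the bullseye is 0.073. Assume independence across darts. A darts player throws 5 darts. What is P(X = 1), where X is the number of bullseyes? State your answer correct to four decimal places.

X ~ Binomial(n=5, p=0.073).
P(X=1) = C(5,1) · p^1 · (1−p)^4
= 5 · 0.073 · 0.73845 = 0.269533

0.2695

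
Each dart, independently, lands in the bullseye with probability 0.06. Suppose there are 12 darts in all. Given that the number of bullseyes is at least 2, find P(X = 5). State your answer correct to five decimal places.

0.00250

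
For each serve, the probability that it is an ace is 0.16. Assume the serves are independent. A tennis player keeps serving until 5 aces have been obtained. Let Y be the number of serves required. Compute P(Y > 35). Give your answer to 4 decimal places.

0.3209

Needing more than 35 serves ⇔ fewer than 5 successes in the first 35. With X ~ Binomial(35, 0.16), P(Y > 35) = P(X ≤ 4).
  k=0: C(35,0)·0.16^0·0.84^35 = 0.002238
  k=1: C(35,1)·0.16^1·0.84^34 = 0.014917
  k=2: C(35,2)·0.16^2·0.84^33 = 0.048303
  k=3: C(35,3)·0.16^3·0.84^32 = 0.101206
  k=4: C(35,4)·0.16^4·0.84^31 = 0.154219
P(X ≤ 4) = 0.320883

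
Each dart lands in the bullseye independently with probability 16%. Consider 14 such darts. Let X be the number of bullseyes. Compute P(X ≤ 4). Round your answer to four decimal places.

X ~ Binomial(14, 0.16); P(X ≤ 4) = Σ C(14,k) p^k (1−p)^(14−k) over k:
  k=0: C(14,0)·0.16^0·0.84^14 = 0.087078
  k=1: C(14,1)·0.16^1·0.84^13 = 0.232209
  k=2: C(14,2)·0.16^2·0.84^12 = 0.287497
  k=3: C(14,3)·0.16^3·0.84^11 = 0.219045
  k=4: C(14,4)·0.16^4·0.84^10 = 0.114738
Total = 0.940567

0.9406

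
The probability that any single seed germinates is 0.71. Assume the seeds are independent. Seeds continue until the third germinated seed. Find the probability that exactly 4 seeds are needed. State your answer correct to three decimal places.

Y = trial on which the third success occurs; negative binomial, r=3, p=0.71.
P(Y=4) = C(3,2) · p^3 · (1−p)^1
= 3 · 0.35791 · 0.29 = 0.31138

0.311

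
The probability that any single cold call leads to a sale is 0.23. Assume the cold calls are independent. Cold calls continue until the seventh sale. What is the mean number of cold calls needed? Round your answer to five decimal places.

30.43478

Y = total cold calls until the seventh success; negative binomial with r=7, p=0.23.
E[Y] = r / p = 7 / 0.23 = 30.4347826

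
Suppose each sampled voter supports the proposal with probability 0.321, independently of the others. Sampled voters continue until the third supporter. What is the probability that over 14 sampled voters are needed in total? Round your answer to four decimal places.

Needing more than 14 sampled voters ⇔ fewer than 3 successes in the first 14. With X ~ Binomial(14, 0.321), P(Y > 14) = P(X ≤ 2).
  k=0: C(14,0)·0.321^0·0.679^14 = 0.004428
  k=1: C(14,1)·0.321^1·0.679^13 = 0.029305
  k=2: C(14,2)·0.321^2·0.679^12 = 0.090051
P(X ≤ 2) = 0.123784

0.1238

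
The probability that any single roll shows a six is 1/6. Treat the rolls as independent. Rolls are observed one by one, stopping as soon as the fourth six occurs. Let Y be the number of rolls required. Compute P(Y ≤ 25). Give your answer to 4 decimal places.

0.6184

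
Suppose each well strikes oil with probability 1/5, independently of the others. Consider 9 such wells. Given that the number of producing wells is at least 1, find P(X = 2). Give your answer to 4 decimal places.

X ~ Binomial(9, 0.20). Want P(X=2 | X≥1) = P(X=2) / P(X≥1).
P(X=2) = C(9,2)·0.20^2·0.80^7 = 0.301990
P(X≥1) = 1 − 0.134218 = 0.865782
Ratio = 0.301990 / 0.865782 = 0.348806

0.3488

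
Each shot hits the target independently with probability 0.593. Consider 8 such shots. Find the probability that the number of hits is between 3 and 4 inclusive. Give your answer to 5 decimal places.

0.36793

X ~ Binomial(8, 0.593); P(3 ≤ X ≤ 4) = Σ C(8,k) p^k (1−p)^(8−k) over k:
  k=3: C(8,3)·0.593^3·0.407^5 = 0.1304140
  k=4: C(8,4)·0.593^4·0.407^4 = 0.2375169
Total = 0.3679308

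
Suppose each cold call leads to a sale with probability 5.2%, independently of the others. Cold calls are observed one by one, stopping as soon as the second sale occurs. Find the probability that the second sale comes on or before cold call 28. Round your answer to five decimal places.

Finishing within 28 cold calls ⇔ at least 2 successes in the first 28. With X ~ Binomial(28, 0.052), P(Y ≤ 28) = 1 − P(X ≤ 1).
  k=0: C(28,0)·0.052^0·0.948^28 = 0.2241989
  k=1: C(28,1)·0.052^1·0.948^27 = 0.3443392
1 − 0.5685381 = 0.4314619

0.43146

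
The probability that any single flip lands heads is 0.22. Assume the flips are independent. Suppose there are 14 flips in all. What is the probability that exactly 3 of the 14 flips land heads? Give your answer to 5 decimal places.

0.25201

X ~ Binomial(n=14, p=0.22).
P(X=3) = C(14,3) · p^3 · (1−p)^11
= 364 · 0.010648 · 0.065019 = 0.2520055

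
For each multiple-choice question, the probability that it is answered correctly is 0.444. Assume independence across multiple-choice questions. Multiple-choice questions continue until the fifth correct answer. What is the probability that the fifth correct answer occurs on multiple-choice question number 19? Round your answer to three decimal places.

Y = trial on which the fifth success occurs; negative binomial, r=5, p=0.444.
P(Y=19) = C(18,4) · p^5 · (1−p)^14
= 3060 · 0.017255 · 0.0002698 = 0.01425

0.014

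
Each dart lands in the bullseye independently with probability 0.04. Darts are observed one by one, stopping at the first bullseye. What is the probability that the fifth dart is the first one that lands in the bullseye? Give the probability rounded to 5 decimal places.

0.03397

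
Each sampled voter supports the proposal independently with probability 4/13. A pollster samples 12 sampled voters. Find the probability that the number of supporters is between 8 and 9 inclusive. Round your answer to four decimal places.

X ~ Binomial(12, 0.307692); P(8 ≤ X ≤ 9) = Σ C(12,k) p^k (1−p)^(12−k) over k:
  k=8: C(12,8)·0.307692^8·0.692308^4 = 0.009136
  k=9: C(12,9)·0.307692^9·0.692308^3 = 0.001805
Total = 0.010940

0.0109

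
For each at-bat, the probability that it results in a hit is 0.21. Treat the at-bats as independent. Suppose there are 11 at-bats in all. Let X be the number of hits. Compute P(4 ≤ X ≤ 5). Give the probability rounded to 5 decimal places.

X ~ Binomial(11, 0.21); P(4 ≤ X ≤ 5) = Σ C(11,k) p^k (1−p)^(11−k) over k:
  k=4: C(11,4)·0.21^4·0.79^7 = 0.1232482
  k=5: C(11,5)·0.21^5·0.79^6 = 0.0458671
Total = 0.1691153

0.16912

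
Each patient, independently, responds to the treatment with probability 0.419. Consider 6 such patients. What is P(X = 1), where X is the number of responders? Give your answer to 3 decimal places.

X ~ Binomial(n=6, p=0.419).
P(X=1) = C(6,1) · p^1 · (1−p)^5
= 6 · 0.419 · 0.066203 = 0.16644

0.166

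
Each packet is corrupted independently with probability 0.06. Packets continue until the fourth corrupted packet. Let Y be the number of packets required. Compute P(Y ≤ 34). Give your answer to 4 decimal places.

Finishing within 34 packets ⇔ at least 4 successes in the first 34. With X ~ Binomial(34, 0.06), P(Y ≤ 34) = 1 − P(X ≤ 3).
  k=0: C(34,0)·0.06^0·0.94^34 = 0.121996
  k=1: C(34,1)·0.06^1·0.94^33 = 0.264758
  k=2: C(34,2)·0.06^2·0.94^32 = 0.278841
  k=3: C(34,3)·0.06^3·0.94^31 = 0.189849
1 − 0.855445 = 0.144555

0.1446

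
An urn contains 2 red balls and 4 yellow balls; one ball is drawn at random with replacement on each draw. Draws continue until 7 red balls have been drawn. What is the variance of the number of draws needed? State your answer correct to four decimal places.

Y = total draws until the seventh success; negative binomial with r=7, p=0.333333.
Var(Y) = r(1−p)/p² = 7·0.666667 / 0.333333² = 42.000000

42.0000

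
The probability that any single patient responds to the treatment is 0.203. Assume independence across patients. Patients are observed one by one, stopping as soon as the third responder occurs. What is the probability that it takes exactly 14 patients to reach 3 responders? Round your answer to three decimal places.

0.054

Y = trial on which the third success occurs; negative binomial, r=3, p=0.203.
P(Y=14) = C(13,2) · p^3 · (1−p)^11
= 78 · 0.0083654 · 0.082422 = 0.05378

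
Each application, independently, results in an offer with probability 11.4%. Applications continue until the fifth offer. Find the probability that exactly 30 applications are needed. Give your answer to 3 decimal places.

Y = trial on which the fifth success occurs; negative binomial, r=5, p=0.114.
P(Y=30) = C(29,4) · p^5 · (1−p)^25
= 23751 · 1.9254e-05 · 0.048511 = 0.02218

0.022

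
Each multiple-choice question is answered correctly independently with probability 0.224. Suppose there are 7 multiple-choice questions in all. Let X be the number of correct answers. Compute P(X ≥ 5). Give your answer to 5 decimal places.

X ~ Binomial(7, 0.224); P(X ≥ 5) = Σ C(7,k) p^k (1−p)^(7−k) over k:
  k=5: C(7,5)·0.224^5·0.776^2 = 0.0071315
  k=6: C(7,6)·0.224^6·0.776^1 = 0.0006862
  k=7: C(7,7)·0.224^7·0.776^0 = 0.0000283
Total = 0.0078460

0.00785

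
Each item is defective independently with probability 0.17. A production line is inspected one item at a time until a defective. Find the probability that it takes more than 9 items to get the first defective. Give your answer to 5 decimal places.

Y = number of items to the first success; geometric, p = 0.17.
P(Y > 9) = P(first 9 all fail) = (1−p)^9 = 0.1869403

0.18694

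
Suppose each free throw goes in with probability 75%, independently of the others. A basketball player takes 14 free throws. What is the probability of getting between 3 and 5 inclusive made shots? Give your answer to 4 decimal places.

0.0022

X ~ Binomial(14, 0.75); P(3 ≤ X ≤ 5) = Σ C(14,k) p^k (1−p)^(14−k) over k:
  k=3: C(14,3)·0.75^3·0.25^11 = 0.000037
  k=4: C(14,4)·0.75^4·0.25^10 = 0.000302
  k=5: C(14,5)·0.75^5·0.25^9 = 0.001812
Total = 0.002151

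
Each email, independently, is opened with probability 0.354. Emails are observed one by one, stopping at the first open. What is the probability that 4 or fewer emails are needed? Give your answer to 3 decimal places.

0.826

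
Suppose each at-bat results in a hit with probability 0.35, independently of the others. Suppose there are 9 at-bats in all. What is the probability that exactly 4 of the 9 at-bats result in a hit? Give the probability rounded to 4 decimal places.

0.2194

X ~ Binomial(n=9, p=0.35).
P(X=4) = C(9,4) · p^4 · (1−p)^5
= 126 · 0.015006 · 0.11603 = 0.219386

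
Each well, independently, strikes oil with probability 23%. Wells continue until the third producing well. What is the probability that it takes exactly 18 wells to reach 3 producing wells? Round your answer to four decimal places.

Y = trial on which the third success occurs; negative binomial, r=3, p=0.23.
P(Y=18) = C(17,2) · p^3 · (1−p)^15
= 136 · 0.012167 · 0.019832 = 0.032816

0.0328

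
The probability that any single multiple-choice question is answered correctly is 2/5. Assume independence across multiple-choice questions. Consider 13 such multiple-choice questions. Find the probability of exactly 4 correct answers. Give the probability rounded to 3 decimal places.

0.184

X ~ Binomial(n=13, p=0.40).
P(X=4) = C(13,4) · p^4 · (1−p)^9
= 715 · 0.0256 · 0.010078 = 0.18446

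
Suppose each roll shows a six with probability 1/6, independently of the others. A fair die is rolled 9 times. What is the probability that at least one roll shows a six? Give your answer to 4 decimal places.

0.8062

P(at least one) = 1 − P(none) = 1 − (1 − 0.166667)^9
= 1 − 0.193807 = 0.806193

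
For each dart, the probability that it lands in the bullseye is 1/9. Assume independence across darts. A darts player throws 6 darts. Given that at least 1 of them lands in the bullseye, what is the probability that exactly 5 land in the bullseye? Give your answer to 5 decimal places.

0.00018

X ~ Binomial(6, 0.111111). Want P(X=5 | X≥1) = P(X=5) / P(X≥1).
P(X=5) = C(6,5)·0.111111^5·0.888889^1 = 0.0000903
P(X≥1) = 1 − 0.4932702 = 0.5067298
Ratio = 0.0000903 / 0.5067298 = 0.0001782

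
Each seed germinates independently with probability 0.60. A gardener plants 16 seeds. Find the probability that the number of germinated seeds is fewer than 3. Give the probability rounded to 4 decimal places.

0.0001

X ~ Binomial(16, 0.60); P(X ≤ 2) = Σ C(16,k) p^k (1−p)^(16−k) over k:
  k=0: C(16,0)·0.60^0·0.40^16 = 0.000000
  k=1: C(16,1)·0.60^1·0.40^15 = 0.000010
  k=2: C(16,2)·0.60^2·0.40^14 = 0.000116
Total = 0.000127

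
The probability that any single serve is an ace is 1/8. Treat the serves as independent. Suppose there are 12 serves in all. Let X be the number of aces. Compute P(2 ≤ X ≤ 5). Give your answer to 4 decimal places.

X ~ Binomial(12, 0.125); P(2 ≤ X ≤ 5) = Σ C(12,k) p^k (1−p)^(12−k) over k:
  k=2: C(12,2)·0.125^2·0.875^10 = 0.271297
  k=3: C(12,3)·0.125^3·0.875^9 = 0.129189
  k=4: C(12,4)·0.125^4·0.875^8 = 0.041525
  k=5: C(12,5)·0.125^5·0.875^7 = 0.009491
Total = 0.451502

0.4515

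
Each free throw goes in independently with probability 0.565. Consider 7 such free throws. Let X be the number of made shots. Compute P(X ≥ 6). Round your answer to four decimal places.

0.1174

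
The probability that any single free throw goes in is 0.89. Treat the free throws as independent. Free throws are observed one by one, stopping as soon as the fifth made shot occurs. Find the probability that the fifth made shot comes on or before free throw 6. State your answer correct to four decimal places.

Finishing within 6 free throws ⇔ at least 5 successes in the first 6. With X ~ Binomial(6, 0.89), P(Y ≤ 6) = 1 − P(X ≤ 4).
  k=0: C(6,0)·0.89^0·0.11^6 = 0.000002
  k=1: C(6,1)·0.89^1·0.11^5 = 0.000086
  k=2: C(6,2)·0.89^2·0.11^4 = 0.001740
  k=3: C(6,3)·0.89^3·0.11^3 = 0.018766
  k=4: C(6,4)·0.89^4·0.11^2 = 0.113877
1 − 0.134471 = 0.865529

0.8655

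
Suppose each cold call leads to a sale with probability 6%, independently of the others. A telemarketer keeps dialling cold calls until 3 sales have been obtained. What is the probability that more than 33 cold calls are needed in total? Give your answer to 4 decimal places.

Needing more than 33 cold calls ⇔ fewer than 3 successes in the first 33. With X ~ Binomial(33, 0.06), P(Y > 33) = P(X ≤ 2).
  k=0: C(33,0)·0.06^0·0.94^33 = 0.129783
  k=1: C(33,1)·0.06^1·0.94^32 = 0.273374
  k=2: C(33,2)·0.06^2·0.94^31 = 0.279190
P(X ≤ 2) = 0.682347

0.6823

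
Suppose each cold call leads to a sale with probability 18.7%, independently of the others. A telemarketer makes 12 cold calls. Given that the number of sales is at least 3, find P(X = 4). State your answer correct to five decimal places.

0.29226

X ~ Binomial(12, 0.187). Want P(X=4 | X≥3) = P(X=4) / P(X≥3).
P(X=4) = C(12,4)·0.187^4·0.813^8 = 0.1155303
P(X≥3) = 1 − 0.0833847 − 0.2301542 − 0.2911606 = 0.3953005
Ratio = 0.1155303 / 0.3953005 = 0.2922595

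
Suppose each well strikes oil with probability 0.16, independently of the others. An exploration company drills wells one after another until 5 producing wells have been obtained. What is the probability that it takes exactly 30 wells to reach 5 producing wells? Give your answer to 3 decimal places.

0.032

Y = trial on which the fifth success occurs; negative binomial, r=5, p=0.16.
P(Y=30) = C(29,4) · p^5 · (1−p)^25
= 23751 · 0.00010486 · 0.012793 = 0.03186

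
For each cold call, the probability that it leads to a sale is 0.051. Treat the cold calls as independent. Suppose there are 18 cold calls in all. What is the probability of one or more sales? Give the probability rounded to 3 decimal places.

P(at least one) = 1 − P(none) = 1 − (1 − 0.051)^18
= 1 − 0.38976 = 0.61024

0.610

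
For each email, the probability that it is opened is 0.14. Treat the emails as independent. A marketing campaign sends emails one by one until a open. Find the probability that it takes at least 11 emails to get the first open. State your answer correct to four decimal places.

Y = number of emails to the first success; geometric, p = 0.14.
P(Y > 10) = P(first 10 all fail) = (1−p)^10 = 0.221302

0.2213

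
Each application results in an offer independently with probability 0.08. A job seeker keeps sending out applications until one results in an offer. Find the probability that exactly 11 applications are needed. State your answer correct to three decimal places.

0.035

Geometric (trials to first success), p = 0.08.
P(Y = 11) = (1−p)^10 · p = 0.43439 · 0.08 = 0.03475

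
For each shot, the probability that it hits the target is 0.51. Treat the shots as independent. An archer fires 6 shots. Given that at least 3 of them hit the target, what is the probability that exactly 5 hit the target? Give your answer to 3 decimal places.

X ~ Binomial(6, 0.51). Want P(X=5 | X≥3) = P(X=5) / P(X≥3).
P(X=5) = C(6,5)·0.51^5·0.49^1 = 0.10144
P(X≥3) = 1 − 0.01384 − 0.08644 − 0.22491 = 0.67481
Ratio = 0.10144 / 0.67481 = 0.15032

0.150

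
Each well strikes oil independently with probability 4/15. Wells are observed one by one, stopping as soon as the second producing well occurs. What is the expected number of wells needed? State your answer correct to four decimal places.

Y = total wells until the second success; negative binomial with r=2, p=0.266667.
E[Y] = r / p = 2 / 0.266667 = 7.500000

7.5000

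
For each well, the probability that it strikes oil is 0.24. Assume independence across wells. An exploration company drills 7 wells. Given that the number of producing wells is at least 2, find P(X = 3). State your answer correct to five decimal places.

X ~ Binomial(7, 0.24). Want P(X=3 | X≥2) = P(X=3) / P(X≥2).
P(X=3) = C(7,3)·0.24^3·0.76^4 = 0.1614196
P(X≥2) = 1 − 0.1464519 − 0.3237359 = 0.5298122
Ratio = 0.1614196 / 0.5298122 = 0.3046732

0.30467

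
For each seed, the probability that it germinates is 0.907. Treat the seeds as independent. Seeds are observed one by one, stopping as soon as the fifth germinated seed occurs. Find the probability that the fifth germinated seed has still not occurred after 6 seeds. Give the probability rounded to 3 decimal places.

0.101

Needing more than 6 seeds ⇔ fewer than 5 successes in the first 6. With X ~ Binomial(6, 0.907), P(Y > 6) = P(X ≤ 4).
  k=0: C(6,0)·0.907^0·0.093^6 = 0.00000
  k=1: C(6,1)·0.907^1·0.093^5 = 0.00004
  k=2: C(6,2)·0.907^2·0.093^4 = 0.00092
  k=3: C(6,3)·0.907^3·0.093^3 = 0.01200
  k=4: C(6,4)·0.907^4·0.093^2 = 0.08780
P(X ≤ 4) = 0.10076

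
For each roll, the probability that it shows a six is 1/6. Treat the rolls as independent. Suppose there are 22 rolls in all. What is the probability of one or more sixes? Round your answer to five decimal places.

P(at least one) = 1 − P(none) = 1 − (1 − 0.166667)^22
= 1 − 0.0181139 = 0.9818861

0.98189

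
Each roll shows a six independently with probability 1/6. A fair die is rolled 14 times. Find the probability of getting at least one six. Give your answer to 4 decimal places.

0.9221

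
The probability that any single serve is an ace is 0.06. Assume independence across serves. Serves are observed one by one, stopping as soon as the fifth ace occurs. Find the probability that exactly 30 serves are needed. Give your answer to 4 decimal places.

Y = trial on which the fifth success occurs; negative binomial, r=5, p=0.06.
P(Y=30) = C(29,4) · p^5 · (1−p)^25
= 23751 · 7.776e-07 · 0.21291 = 0.003932

0.0039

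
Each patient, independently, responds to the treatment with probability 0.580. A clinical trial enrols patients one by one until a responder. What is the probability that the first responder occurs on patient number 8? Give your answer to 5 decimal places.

0.00134

Geometric (trials to first success), p = 0.58.
P(Y = 8) = (1−p)^7 · p = 0.0023054 · 0.58 = 0.0013371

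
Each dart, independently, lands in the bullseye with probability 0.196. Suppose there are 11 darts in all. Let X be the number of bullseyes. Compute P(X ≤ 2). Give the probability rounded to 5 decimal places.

0.63069

X ~ Binomial(11, 0.196); P(X ≤ 2) = Σ C(11,k) p^k (1−p)^(11−k) over k:
  k=0: C(11,0)·0.196^0·0.804^11 = 0.0907437
  k=1: C(11,1)·0.196^1·0.804^10 = 0.2433376
  k=2: C(11,2)·0.196^2·0.804^9 = 0.2966055
Total = 0.6306869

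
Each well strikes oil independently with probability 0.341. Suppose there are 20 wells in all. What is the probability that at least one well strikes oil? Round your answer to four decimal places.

P(at least one) = 1 − P(none) = 1 − (1 − 0.341)^20
= 1 − 0.000239 = 0.999761

0.9998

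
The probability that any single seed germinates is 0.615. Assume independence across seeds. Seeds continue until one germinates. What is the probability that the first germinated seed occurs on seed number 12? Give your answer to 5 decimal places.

0.00002

Geometric (trials to first success), p = 0.615.
P(Y = 12) = (1−p)^11 · p = 2.7547e-05 · 0.615 = 0.0000169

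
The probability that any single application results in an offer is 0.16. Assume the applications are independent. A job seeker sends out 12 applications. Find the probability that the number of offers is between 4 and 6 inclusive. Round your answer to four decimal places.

0.1104

X ~ Binomial(12, 0.16); P(4 ≤ X ≤ 6) = Σ C(12,k) p^k (1−p)^(12−k) over k:
  k=4: C(12,4)·0.16^4·0.84^8 = 0.080412
  k=5: C(12,5)·0.16^5·0.84^7 = 0.024506
  k=6: C(12,6)·0.16^6·0.84^6 = 0.005446
Total = 0.110364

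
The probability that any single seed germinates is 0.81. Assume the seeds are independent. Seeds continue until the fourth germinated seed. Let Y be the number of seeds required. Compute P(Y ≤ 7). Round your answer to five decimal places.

Finishing within 7 seeds ⇔ at least 4 successes in the first 7. With X ~ Binomial(7, 0.81), P(Y ≤ 7) = 1 − P(X ≤ 3).
  k=0: C(7,0)·0.81^0·0.19^7 = 0.0000089
  k=1: C(7,1)·0.81^1·0.19^6 = 0.0002668
  k=2: C(7,2)·0.81^2·0.19^5 = 0.0034116
  k=3: C(7,3)·0.81^3·0.19^4 = 0.0242403
1 − 0.0279276 = 0.9720724

0.97207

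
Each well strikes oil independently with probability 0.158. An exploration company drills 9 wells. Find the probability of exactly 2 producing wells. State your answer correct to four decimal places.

X ~ Binomial(n=9, p=0.158).
P(X=2) = C(9,2) · p^2 · (1−p)^7
= 36 · 0.024964 · 0.30004 = 0.269651

0.2697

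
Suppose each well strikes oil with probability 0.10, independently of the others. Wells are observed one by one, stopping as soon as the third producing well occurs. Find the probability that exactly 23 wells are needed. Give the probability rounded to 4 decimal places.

0.0281

Y = trial on which the third success occurs; negative binomial, r=3, p=0.10.
P(Y=23) = C(22,2) · p^3 · (1−p)^20
= 231 · 0.001 · 0.12158 = 0.028084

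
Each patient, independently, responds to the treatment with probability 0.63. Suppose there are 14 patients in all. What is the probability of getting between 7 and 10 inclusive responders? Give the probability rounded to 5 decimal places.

X ~ Binomial(14, 0.63); P(7 ≤ X ≤ 10) = Σ C(14,k) p^k (1−p)^(14−k) over k:
  k=7: C(14,7)·0.63^7·0.37^7 = 0.1283344
  k=8: C(14,8)·0.63^8·0.37^6 = 0.1912010
  k=9: C(14,9)·0.63^9·0.37^5 = 0.2170389
  k=10: C(14,10)·0.63^10·0.37^4 = 0.1847764
Total = 0.7213507

0.72135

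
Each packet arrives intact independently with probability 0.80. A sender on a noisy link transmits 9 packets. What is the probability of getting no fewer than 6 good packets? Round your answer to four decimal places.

0.9144

X ~ Binomial(9, 0.80); P(X ≥ 6) = Σ C(9,k) p^k (1−p)^(9−k) over k:
  k=6: C(9,6)·0.80^6·0.20^3 = 0.176161
  k=7: C(9,7)·0.80^7·0.20^2 = 0.301990
  k=8: C(9,8)·0.80^8·0.20^1 = 0.301990
  k=9: C(9,9)·0.80^9·0.20^0 = 0.134218
Total = 0.914358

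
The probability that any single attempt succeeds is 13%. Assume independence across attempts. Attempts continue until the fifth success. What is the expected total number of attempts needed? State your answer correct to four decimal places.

Y = total attempts until the fifth success; negative binomial with r=5, p=0.13.
E[Y] = r / p = 5 / 0.13 = 38.461538

38.4615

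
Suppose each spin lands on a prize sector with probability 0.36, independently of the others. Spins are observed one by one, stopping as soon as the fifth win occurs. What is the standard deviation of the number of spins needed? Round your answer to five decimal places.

4.96904

Y = total spins until the fifth success; negative binomial with r=5, p=0.36.
SD(Y) = √[r(1−p)/p²] = √(24.6913580) = 4.9690399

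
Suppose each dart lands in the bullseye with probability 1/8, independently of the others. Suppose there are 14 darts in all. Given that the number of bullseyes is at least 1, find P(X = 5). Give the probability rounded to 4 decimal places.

X ~ Binomial(14, 0.125). Want P(X=5 | X≥1) = P(X=5) / P(X≥1).
P(X=5) = C(14,5)·0.125^5·0.875^9 = 0.018369
P(X≥1) = 1 − 0.154210 = 0.845790
Ratio = 0.018369 / 0.845790 = 0.021718

0.0217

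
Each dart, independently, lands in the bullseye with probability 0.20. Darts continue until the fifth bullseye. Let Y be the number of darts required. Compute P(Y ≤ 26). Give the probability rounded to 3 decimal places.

Finishing within 26 darts ⇔ at least 5 successes in the first 26. With X ~ Binomial(26, 0.20), P(Y ≤ 26) = 1 − P(X ≤ 4).
  k=0: C(26,0)·0.20^0·0.80^26 = 0.00302
  k=1: C(26,1)·0.20^1·0.80^25 = 0.01965
  k=2: C(26,2)·0.20^2·0.80^24 = 0.06139
  k=3: C(26,3)·0.20^3·0.80^23 = 0.12278
  k=4: C(26,4)·0.20^4·0.80^22 = 0.17650
1 − 0.38334 = 0.61666

0.617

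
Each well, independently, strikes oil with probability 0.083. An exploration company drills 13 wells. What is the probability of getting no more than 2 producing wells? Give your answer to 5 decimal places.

0.91282

X ~ Binomial(13, 0.083); P(X ≤ 2) = Σ C(13,k) p^k (1−p)^(13−k) over k:
  k=0: C(13,0)·0.083^0·0.917^13 = 0.3241913
  k=1: C(13,1)·0.083^1·0.917^12 = 0.3814639
  k=2: C(13,2)·0.083^2·0.917^11 = 0.2071636
Total = 0.9128188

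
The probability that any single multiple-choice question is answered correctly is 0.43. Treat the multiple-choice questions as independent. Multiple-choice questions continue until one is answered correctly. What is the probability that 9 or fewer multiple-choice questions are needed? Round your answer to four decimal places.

Y = number of multiple-choice questions to the first success; geometric, p = 0.43.
P(Y ≤ 9) = 1 − (1−p)^9 = 1 − 0.006351 = 0.993649

0.9936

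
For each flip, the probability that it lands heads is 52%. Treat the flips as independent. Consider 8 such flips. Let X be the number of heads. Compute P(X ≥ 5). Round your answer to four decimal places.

0.4078

X ~ Binomial(8, 0.52); P(X ≥ 5) = Σ C(8,k) p^k (1−p)^(8−k) over k:
  k=5: C(8,5)·0.52^5·0.48^3 = 0.235466
  k=6: C(8,6)·0.52^6·0.48^2 = 0.127544
  k=7: C(8,7)·0.52^7·0.48^1 = 0.039478
  k=8: C(8,8)·0.52^8·0.48^0 = 0.005346
Total = 0.407834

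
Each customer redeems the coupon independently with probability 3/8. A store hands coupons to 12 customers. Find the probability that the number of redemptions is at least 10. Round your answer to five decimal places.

0.00158

X ~ Binomial(12, 0.375); P(X ≥ 10) = Σ C(12,k) p^k (1−p)^(12−k) over k:
  k=10: C(12,10)·0.375^10·0.625^2 = 0.0014178
  k=11: C(12,11)·0.375^11·0.625^1 = 0.0001547
  k=12: C(12,12)·0.375^12·0.625^0 = 0.0000077
Total = 0.0015802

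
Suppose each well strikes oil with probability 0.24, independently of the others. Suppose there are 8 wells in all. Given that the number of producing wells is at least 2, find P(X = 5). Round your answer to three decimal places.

X ~ Binomial(8, 0.24). Want P(X=5 | X≥2) = P(X=5) / P(X≥2).
P(X=5) = C(8,5)·0.24^5·0.76^3 = 0.01957
P(X≥2) = 1 − 0.11130 − 0.28119 = 0.60751
Ratio = 0.01957 / 0.60751 = 0.03222

0.032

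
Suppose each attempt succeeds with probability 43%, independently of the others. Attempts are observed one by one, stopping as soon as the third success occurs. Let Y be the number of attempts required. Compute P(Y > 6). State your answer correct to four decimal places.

Needing more than 6 attempts ⇔ fewer than 3 successes in the first 6. With X ~ Binomial(6, 0.43), P(Y > 6) = P(X ≤ 2).
  k=0: C(6,0)·0.43^0·0.57^6 = 0.034296
  k=1: C(6,1)·0.43^1·0.57^5 = 0.155237
  k=2: C(6,2)·0.43^2·0.57^4 = 0.292771
P(X ≤ 2) = 0.482304

0.4823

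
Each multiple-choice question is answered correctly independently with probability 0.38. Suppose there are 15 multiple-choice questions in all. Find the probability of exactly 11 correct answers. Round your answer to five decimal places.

0.00481

X ~ Binomial(n=15, p=0.38).
P(X=11) = C(15,11) · p^11 · (1−p)^4
= 1365 · 2.3857e-05 · 0.14776 = 0.0048119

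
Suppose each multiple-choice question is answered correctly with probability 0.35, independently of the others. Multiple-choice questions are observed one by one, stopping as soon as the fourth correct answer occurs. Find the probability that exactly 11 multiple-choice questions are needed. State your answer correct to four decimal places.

0.0883

Y = trial on which the fourth success occurs; negative binomial, r=4, p=0.35.
P(Y=11) = C(10,3) · p^4 · (1−p)^7
= 120 · 0.015006 · 0.049022 = 0.088277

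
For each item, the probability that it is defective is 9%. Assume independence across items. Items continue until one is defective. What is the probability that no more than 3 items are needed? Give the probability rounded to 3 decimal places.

0.246

Y = number of items to the first success; geometric, p = 0.09.
P(Y ≤ 3) = 1 − (1−p)^3 = 1 − 0.75357 = 0.24643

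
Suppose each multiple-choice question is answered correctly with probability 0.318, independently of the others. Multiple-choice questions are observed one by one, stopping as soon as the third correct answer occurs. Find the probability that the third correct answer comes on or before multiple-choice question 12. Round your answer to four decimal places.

Finishing within 12 multiple-choice questions ⇔ at least 3 successes in the first 12. With X ~ Binomial(12, 0.318), P(Y ≤ 12) = 1 − P(X ≤ 2).
  k=0: C(12,0)·0.318^0·0.682^12 = 0.010125
  k=1: C(12,1)·0.318^1·0.682^11 = 0.056655
  k=2: C(12,2)·0.318^2·0.682^10 = 0.145292
1 − 0.212072 = 0.787928

0.7879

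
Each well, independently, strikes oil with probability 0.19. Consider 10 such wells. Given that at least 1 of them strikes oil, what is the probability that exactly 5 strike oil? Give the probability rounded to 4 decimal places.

X ~ Binomial(10, 0.19). Want P(X=5 | X≥1) = P(X=5) / P(X≥1).
P(X=5) = C(10,5)·0.19^5·0.81^5 = 0.021757
P(X≥1) = 1 − 0.121577 = 0.878423
Ratio = 0.021757 / 0.878423 = 0.024768

0.0248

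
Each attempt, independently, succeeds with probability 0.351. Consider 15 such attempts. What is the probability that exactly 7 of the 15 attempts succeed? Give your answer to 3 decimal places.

0.133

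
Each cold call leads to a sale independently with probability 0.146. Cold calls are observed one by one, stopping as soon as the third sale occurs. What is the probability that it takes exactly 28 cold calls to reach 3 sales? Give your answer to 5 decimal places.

Y = trial on which the third success occurs; negative binomial, r=3, p=0.146.
P(Y=28) = C(27,2) · p^3 · (1−p)^25
= 351 · 0.0031121 · 0.01934 = 0.0211258

0.02113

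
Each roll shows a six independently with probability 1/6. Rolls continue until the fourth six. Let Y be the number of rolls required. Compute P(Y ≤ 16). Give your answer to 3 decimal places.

0.271

Finishing within 16 rolls ⇔ at least 4 successes in the first 16. With X ~ Binomial(16, 0.166667), P(Y ≤ 16) = 1 − P(X ≤ 3).
  k=0: C(16,0)·0.166667^0·0.833333^16 = 0.05409
  k=1: C(16,1)·0.166667^1·0.833333^15 = 0.17308
  k=2: C(16,2)·0.166667^2·0.833333^14 = 0.25962
  k=3: C(16,3)·0.166667^3·0.833333^13 = 0.24231
1 − 0.72910 = 0.27090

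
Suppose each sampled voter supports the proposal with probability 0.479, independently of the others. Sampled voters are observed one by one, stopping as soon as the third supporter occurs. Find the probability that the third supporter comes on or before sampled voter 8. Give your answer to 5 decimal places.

0.82616

Finishing within 8 sampled voters ⇔ at least 3 successes in the first 8. With X ~ Binomial(8, 0.479), P(Y ≤ 8) = 1 − P(X ≤ 2).
  k=0: C(8,0)·0.479^0·0.521^8 = 0.0054288
  k=1: C(8,1)·0.479^1·0.521^7 = 0.0399291
  k=2: C(8,2)·0.479^2·0.521^6 = 0.1284859
1 − 0.1738438 = 0.8261562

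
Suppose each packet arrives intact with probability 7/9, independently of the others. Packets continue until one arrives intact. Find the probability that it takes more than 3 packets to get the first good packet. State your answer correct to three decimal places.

0.011

Y = number of packets to the first success; geometric, p = 0.777778.
P(Y > 3) = P(first 3 all fail) = (1−p)^3 = 0.01097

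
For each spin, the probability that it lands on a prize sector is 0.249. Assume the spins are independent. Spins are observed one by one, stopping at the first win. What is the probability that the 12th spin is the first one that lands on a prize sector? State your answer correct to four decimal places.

0.0107

Geometric (trials to first success), p = 0.249.
P(Y = 12) = (1−p)^11 · p = 0.042859 · 0.249 = 0.010672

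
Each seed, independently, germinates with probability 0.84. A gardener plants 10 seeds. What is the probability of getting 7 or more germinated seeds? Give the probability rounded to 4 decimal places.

0.9386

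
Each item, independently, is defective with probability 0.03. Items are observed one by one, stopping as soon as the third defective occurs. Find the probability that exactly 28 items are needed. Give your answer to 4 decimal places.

0.0044

Y = trial on which the third success occurs; negative binomial, r=3, p=0.03.
P(Y=28) = C(27,2) · p^3 · (1−p)^25
= 351 · 2.7e-05 · 0.46697 = 0.004426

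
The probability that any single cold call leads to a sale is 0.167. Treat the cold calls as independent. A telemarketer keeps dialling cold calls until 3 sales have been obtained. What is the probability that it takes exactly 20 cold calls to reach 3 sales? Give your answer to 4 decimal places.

Y = trial on which the third success occurs; negative binomial, r=3, p=0.167.
P(Y=20) = C(19,2) · p^3 · (1−p)^17
= 171 · 0.0046575 · 0.044768 = 0.035654

0.0357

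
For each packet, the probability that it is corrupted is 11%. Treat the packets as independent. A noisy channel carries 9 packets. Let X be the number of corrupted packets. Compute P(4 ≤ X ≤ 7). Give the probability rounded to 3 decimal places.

X ~ Binomial(9, 0.11); P(4 ≤ X ≤ 7) = Σ C(9,k) p^k (1−p)^(9−k) over k:
  k=4: C(9,4)·0.11^4·0.89^5 = 0.01030
  k=5: C(9,5)·0.11^5·0.89^4 = 0.00127
  k=6: C(9,6)·0.11^6·0.89^3 = 0.00010
  k=7: C(9,7)·0.11^7·0.89^2 = 0.00001
Total = 0.01168

0.012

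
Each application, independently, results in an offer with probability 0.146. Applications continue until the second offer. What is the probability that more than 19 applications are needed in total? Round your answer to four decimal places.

Needing more than 19 applications ⇔ fewer than 2 successes in the first 19. With X ~ Binomial(19, 0.146), P(Y > 19) = P(X ≤ 1).
  k=0: C(19,0)·0.146^0·0.854^19 = 0.049854
  k=1: C(19,1)·0.146^1·0.854^18 = 0.161938
P(X ≤ 1) = 0.211792

0.2118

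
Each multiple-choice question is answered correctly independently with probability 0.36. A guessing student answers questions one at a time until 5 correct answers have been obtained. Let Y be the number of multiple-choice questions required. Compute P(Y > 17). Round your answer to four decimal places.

0.2094

Needing more than 17 multiple-choice questions ⇔ fewer than 5 successes in the first 17. With X ~ Binomial(17, 0.36), P(Y > 17) = P(X ≤ 4).
  k=0: C(17,0)·0.36^0·0.64^17 = 0.000507
  k=1: C(17,1)·0.36^1·0.64^16 = 0.004849
  k=2: C(17,2)·0.36^2·0.64^15 = 0.021819
  k=3: C(17,3)·0.36^3·0.64^14 = 0.061367
  k=4: C(17,4)·0.36^4·0.64^13 = 0.120817
P(X ≤ 4) = 0.209359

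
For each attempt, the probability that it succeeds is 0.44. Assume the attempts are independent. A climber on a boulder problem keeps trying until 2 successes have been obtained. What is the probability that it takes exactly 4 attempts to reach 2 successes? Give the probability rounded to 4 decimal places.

0.1821

Y = trial on which the second success occurs; negative binomial, r=2, p=0.44.
P(Y=4) = C(3,1) · p^2 · (1−p)^2
= 3 · 0.1936 · 0.3136 = 0.182139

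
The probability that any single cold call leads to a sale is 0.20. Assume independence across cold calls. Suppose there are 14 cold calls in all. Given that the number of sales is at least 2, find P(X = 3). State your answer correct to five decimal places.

0.31186

X ~ Binomial(14, 0.20). Want P(X=3 | X≥2) = P(X=3) / P(X≥2).
P(X=3) = C(14,3)·0.20^3·0.80^11 = 0.2501389
P(X≥2) = 1 − 0.0439805 − 0.1539316 = 0.8020879
Ratio = 0.2501389 / 0.8020879 = 0.3118597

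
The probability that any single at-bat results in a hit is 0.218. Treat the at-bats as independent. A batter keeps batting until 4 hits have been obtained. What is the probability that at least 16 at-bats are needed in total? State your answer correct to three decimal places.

0.580

Needing more than 15 at-bats ⇔ fewer than 4 successes in the first 15. With X ~ Binomial(15, 0.218), P(Y > 15) = P(X ≤ 3).
  k=0: C(15,0)·0.218^0·0.782^15 = 0.02501
  k=1: C(15,1)·0.218^1·0.782^14 = 0.10458
  k=2: C(15,2)·0.218^2·0.782^13 = 0.20408
  k=3: C(15,3)·0.218^3·0.782^12 = 0.24653
P(X ≤ 3) = 0.58019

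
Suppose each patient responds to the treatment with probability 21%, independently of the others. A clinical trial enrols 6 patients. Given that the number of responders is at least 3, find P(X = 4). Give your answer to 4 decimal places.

0.1632

X ~ Binomial(6, 0.21). Want P(X=4 | X≥3) = P(X=4) / P(X≥3).
P(X=4) = C(6,4)·0.21^4·0.79^2 = 0.018206
P(X≥3) = 1 − 0.243087 − 0.387709 − 0.257655 = 0.111549
Ratio = 0.018206 / 0.111549 = 0.163214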